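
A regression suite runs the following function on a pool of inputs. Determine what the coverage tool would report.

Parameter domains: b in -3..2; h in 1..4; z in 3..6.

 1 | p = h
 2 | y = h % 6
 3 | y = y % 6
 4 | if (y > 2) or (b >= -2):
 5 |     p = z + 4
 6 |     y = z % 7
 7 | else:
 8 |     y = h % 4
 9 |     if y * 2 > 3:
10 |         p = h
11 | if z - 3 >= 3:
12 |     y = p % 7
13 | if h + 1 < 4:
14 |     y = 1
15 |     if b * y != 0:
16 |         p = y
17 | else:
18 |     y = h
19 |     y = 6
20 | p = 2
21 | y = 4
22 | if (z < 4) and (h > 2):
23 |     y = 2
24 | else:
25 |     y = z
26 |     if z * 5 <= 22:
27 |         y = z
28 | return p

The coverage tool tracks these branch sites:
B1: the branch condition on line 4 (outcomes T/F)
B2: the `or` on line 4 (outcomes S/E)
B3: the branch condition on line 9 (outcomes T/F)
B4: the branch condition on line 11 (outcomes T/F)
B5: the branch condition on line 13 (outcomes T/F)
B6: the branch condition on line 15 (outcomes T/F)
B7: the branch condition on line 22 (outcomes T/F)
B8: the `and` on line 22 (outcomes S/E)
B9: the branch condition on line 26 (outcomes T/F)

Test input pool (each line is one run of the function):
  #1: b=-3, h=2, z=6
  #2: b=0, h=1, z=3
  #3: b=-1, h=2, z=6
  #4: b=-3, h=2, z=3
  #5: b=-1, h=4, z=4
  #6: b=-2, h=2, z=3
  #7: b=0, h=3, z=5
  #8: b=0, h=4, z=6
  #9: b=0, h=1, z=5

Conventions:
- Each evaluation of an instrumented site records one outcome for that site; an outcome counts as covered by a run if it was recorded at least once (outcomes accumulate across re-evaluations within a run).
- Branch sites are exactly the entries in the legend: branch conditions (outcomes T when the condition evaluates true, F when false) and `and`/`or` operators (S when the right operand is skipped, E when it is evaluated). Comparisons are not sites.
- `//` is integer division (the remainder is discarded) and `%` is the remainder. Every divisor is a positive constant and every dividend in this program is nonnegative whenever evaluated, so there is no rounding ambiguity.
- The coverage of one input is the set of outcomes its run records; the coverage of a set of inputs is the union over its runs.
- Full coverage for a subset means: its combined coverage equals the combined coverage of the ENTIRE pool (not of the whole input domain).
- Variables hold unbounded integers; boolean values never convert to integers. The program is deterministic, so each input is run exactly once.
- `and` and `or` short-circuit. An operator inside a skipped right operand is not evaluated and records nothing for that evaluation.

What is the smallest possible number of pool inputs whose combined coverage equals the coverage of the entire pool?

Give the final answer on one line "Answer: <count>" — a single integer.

test 1 (b=-3, h=2, z=6) fires B2->E, B1->F, B3->T, B4->T, B5->T, B6->T, B8->S, B7->F, B9->F; hits B1=F, B2=E, B3=T, B4=T, B5=T, B6=T, B7=F, B8=S, B9=F
test 2 (b=0, h=1, z=3) fires B2->E, B1->T, B4->F, B5->T, B6->F, B8->E, B7->F, B9->T; hits B1=T, B2=E, B4=F, B5=T, B6=F, B7=F, B8=E, B9=T
test 3 (b=-1, h=2, z=6) fires B2->E, B1->T, B4->T, B5->T, B6->T, B8->S, B7->F, B9->F; hits B1=T, B2=E, B4=T, B5=T, B6=T, B7=F, B8=S, B9=F
test 4 (b=-3, h=2, z=3) fires B2->E, B1->F, B3->T, B4->F, B5->T, B6->T, B8->E, B7->F, B9->T; hits B1=F, B2=E, B3=T, B4=F, B5=T, B6=T, B7=F, B8=E, B9=T
test 5 (b=-1, h=4, z=4) fires B2->S, B1->T, B4->F, B5->F, B8->S, B7->F, B9->T; hits B1=T, B2=S, B4=F, B5=F, B7=F, B8=S, B9=T
test 6 (b=-2, h=2, z=3) fires B2->E, B1->T, B4->F, B5->T, B6->T, B8->E, B7->F, B9->T; hits B1=T, B2=E, B4=F, B5=T, B6=T, B7=F, B8=E, B9=T
test 7 (b=0, h=3, z=5) fires B2->S, B1->T, B4->F, B5->F, B8->S, B7->F, B9->F; hits B1=T, B2=S, B4=F, B5=F, B7=F, B8=S, B9=F
test 8 (b=0, h=4, z=6) fires B2->S, B1->T, B4->T, B5->F, B8->S, B7->F, B9->F; hits B1=T, B2=S, B4=T, B5=F, B7=F, B8=S, B9=F
test 9 (b=0, h=1, z=5) fires B2->E, B1->T, B4->F, B5->T, B6->F, B8->S, B7->F, B9->F; hits B1=T, B2=E, B4=F, B5=T, B6=F, B7=F, B8=S, B9=F
pool-wide coverage (16 outcomes): B1=T, B1=F, B2=S, B2=E, B3=T, B4=T, B4=F, B5=T, B5=F, B6=T, B6=F, B7=F, B8=S, B8=E, B9=T, B9=F
every size-1 subset falls short of the 16 outcomes (best: 9/16)
every size-2 subset falls short of the 16 outcomes (best: 15/16)
inputs {1, 2, 5} (size 3) cover everything; no size-3 subset with a lexicographically smaller index list covers all 16

Answer: 3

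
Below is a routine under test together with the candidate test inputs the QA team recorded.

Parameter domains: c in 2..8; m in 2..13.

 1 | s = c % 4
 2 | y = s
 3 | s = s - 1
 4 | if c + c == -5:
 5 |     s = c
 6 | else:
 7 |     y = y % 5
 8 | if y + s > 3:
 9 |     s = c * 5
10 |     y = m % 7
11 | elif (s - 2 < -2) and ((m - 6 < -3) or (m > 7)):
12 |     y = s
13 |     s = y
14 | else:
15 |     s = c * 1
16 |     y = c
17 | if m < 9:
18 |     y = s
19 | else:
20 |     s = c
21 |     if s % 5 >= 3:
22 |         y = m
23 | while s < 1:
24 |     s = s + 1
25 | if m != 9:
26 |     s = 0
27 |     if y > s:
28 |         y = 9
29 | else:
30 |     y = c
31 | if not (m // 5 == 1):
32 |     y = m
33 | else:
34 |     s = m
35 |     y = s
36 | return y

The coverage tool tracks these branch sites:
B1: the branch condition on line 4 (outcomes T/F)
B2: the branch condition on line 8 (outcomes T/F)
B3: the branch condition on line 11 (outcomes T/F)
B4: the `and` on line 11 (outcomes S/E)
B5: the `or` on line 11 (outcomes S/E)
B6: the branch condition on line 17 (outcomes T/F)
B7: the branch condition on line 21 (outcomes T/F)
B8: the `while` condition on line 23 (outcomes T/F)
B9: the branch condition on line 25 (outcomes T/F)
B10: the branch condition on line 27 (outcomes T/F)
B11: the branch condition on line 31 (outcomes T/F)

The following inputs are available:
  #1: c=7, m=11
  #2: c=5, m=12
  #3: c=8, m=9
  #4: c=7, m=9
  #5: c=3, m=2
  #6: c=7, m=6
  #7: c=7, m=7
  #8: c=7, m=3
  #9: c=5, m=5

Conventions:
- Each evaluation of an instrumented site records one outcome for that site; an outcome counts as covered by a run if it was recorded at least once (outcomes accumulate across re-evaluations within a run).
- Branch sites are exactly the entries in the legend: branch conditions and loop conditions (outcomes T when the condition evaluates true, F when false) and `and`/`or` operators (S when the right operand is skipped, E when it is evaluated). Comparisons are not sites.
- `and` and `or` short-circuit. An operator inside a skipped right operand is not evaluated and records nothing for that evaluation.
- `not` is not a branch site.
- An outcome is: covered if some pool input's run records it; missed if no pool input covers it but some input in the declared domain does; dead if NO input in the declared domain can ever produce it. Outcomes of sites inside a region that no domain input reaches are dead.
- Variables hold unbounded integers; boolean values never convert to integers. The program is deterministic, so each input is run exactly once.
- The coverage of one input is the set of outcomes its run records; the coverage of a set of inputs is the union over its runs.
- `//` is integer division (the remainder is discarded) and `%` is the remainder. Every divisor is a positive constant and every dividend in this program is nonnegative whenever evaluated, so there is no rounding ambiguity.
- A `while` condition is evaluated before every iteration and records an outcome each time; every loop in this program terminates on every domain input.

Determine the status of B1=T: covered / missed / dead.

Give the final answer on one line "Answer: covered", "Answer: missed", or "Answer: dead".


no pool input records B1=T
checking all 84 inputs in the declared domain: B1=T is never recorded -> dead
Answer: dead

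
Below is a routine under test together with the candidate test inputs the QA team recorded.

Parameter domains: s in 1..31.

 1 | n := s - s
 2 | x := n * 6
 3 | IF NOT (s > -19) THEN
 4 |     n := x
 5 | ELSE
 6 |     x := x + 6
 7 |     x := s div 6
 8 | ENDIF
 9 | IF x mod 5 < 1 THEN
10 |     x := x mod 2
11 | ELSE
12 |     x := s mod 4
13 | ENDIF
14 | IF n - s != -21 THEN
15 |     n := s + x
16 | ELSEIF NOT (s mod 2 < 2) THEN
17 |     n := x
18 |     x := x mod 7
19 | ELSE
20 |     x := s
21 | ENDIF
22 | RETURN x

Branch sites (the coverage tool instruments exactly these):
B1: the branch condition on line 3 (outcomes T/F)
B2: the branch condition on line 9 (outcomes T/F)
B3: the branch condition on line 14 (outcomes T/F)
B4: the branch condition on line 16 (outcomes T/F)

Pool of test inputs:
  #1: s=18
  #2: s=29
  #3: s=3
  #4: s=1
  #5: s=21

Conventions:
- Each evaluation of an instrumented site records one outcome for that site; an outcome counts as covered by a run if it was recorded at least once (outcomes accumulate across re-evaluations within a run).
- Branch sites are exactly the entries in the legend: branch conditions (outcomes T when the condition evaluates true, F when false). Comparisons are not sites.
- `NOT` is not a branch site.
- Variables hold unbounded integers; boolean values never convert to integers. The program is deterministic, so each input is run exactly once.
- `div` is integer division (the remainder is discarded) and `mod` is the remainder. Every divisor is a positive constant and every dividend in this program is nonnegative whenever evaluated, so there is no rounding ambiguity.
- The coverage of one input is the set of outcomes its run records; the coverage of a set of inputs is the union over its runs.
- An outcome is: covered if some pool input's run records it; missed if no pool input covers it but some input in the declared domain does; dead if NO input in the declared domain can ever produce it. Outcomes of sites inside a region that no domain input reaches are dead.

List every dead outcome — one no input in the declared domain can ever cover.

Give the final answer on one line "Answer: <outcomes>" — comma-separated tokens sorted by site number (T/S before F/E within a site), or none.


running all 31 domain inputs and tallying outcomes:
  B1=T: never recorded by any domain input -> dead
  B4=T: never recorded by any domain input -> dead
  reachable outcomes have witnesses, e.g. B1=F (e.g. s=1), B2=T (e.g. s=1), B2=F (e.g. s=6), B3=T (e.g. s=1)
Answer: B1=T, B4=T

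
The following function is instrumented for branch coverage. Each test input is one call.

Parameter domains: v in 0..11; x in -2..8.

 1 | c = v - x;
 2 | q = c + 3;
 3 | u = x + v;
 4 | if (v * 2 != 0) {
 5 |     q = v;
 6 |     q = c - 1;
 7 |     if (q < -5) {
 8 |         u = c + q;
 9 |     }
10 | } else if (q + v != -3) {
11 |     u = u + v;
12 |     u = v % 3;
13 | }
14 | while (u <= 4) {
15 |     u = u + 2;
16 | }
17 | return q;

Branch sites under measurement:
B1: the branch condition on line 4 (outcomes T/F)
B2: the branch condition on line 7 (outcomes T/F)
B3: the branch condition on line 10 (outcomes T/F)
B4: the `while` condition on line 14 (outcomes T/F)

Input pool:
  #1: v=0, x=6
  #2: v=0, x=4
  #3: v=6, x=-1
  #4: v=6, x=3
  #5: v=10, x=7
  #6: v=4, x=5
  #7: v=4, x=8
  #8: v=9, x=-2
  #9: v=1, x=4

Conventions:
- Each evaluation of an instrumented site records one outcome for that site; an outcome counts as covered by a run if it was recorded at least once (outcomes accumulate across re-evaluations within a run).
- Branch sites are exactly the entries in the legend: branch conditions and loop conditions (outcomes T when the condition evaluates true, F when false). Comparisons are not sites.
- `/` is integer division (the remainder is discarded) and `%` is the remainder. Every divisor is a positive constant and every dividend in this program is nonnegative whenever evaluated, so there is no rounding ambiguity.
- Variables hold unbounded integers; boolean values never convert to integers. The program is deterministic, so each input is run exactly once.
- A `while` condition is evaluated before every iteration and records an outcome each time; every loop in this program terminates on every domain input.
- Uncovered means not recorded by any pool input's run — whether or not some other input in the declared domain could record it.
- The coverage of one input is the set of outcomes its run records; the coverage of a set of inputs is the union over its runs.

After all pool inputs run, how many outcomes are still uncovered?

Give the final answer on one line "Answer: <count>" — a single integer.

input #1 (v=0, x=6): events B1->F, B3->F, B4->F; covers B1=F, B3=F, B4=F
input #2 (v=0, x=4): events B1->F, B3->T, B4->T, B4->T, B4->T, B4->F; covers B1=F, B3=T, B4=T, B4=F
input #3 (v=6, x=-1): events B1->T, B2->F, B4->F; covers B1=T, B2=F, B4=F
input #4 (v=6, x=3): events B1->T, B2->F, B4->F; covers B1=T, B2=F, B4=F
input #5 (v=10, x=7): events B1->T, B2->F, B4->F; covers B1=T, B2=F, B4=F
input #6 (v=4, x=5): events B1->T, B2->F, B4->F; covers B1=T, B2=F, B4=F
input #7 (v=4, x=8): events B1->T, B2->F, B4->F; covers B1=T, B2=F, B4=F
input #8 (v=9, x=-2): events B1->T, B2->F, B4->F; covers B1=T, B2=F, B4=F
input #9 (v=1, x=4): events B1->T, B2->F, B4->F; covers B1=T, B2=F, B4=F
union over the pool: B1=T, B1=F, B2=F, B3=T, B3=F, B4=T, B4=F
uncovered (1 of 8): B2=T

Answer: 1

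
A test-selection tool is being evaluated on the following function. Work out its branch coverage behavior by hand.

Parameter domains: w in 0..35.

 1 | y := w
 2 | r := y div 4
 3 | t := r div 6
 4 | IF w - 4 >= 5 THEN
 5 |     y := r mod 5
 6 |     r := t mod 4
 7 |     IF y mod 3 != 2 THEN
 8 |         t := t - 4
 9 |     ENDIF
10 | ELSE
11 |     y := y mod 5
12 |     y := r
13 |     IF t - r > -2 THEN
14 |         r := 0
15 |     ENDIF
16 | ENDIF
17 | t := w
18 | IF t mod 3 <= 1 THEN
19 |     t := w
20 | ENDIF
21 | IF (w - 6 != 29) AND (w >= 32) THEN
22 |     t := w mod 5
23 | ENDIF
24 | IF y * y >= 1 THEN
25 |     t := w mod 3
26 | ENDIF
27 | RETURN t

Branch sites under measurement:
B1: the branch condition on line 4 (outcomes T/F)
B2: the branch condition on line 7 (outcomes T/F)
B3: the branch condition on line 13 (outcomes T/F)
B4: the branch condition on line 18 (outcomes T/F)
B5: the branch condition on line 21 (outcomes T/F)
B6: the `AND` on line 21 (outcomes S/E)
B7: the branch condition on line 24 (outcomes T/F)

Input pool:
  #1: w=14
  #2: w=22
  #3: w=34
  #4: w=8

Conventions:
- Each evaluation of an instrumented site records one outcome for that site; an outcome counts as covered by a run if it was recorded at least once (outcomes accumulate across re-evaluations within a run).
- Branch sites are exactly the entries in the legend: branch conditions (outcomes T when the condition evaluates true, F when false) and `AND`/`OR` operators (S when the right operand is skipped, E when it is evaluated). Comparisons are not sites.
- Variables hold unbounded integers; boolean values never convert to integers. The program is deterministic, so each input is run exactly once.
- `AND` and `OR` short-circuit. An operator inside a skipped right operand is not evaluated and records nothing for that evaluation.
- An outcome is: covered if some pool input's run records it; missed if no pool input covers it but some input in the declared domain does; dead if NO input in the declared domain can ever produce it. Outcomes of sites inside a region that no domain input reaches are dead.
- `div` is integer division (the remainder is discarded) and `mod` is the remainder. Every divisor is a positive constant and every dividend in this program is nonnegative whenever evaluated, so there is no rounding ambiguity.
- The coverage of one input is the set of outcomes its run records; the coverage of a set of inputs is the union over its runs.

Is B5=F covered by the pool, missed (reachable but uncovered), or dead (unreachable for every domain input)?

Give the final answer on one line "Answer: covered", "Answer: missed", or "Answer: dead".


B5=F is recorded by pool input(s) 1, 2, 4 -> covered
Answer: covered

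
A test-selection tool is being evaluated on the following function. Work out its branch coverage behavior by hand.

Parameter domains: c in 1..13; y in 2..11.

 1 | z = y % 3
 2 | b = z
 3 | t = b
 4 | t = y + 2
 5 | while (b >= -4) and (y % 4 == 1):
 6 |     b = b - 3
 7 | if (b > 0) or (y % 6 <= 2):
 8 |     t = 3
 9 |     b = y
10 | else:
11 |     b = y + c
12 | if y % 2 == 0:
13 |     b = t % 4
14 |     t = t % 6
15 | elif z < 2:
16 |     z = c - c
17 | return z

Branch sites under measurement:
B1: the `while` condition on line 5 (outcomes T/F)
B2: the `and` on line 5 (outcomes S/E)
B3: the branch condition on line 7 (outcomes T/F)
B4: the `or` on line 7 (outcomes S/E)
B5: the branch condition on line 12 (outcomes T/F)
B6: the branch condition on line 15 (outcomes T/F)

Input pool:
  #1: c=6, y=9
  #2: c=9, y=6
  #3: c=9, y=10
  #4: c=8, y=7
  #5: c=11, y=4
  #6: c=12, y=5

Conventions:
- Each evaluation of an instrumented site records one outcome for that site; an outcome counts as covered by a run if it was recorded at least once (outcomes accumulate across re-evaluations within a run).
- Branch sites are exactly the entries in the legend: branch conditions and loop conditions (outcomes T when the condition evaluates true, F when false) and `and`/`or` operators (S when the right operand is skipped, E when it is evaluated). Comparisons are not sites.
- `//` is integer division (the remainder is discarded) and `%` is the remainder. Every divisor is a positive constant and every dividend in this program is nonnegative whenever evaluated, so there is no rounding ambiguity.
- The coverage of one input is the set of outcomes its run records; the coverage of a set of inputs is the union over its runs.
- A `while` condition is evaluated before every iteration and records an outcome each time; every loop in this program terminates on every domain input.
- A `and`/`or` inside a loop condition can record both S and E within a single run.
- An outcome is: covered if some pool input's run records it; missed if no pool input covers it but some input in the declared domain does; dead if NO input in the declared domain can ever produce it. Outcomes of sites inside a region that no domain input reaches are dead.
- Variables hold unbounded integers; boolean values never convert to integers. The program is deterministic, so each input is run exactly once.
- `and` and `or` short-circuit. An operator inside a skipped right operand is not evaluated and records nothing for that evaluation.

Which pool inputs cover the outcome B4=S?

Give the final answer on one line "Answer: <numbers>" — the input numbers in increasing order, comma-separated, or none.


input #1 (c=6, y=9): never hits B4=S
input #2 (c=9, y=6): never hits B4=S
input #3 (c=9, y=10): hits B4=S
input #4 (c=8, y=7): hits B4=S
input #5 (c=11, y=4): hits B4=S
input #6 (c=12, y=5): never hits B4=S
Answer: 3, 4, 5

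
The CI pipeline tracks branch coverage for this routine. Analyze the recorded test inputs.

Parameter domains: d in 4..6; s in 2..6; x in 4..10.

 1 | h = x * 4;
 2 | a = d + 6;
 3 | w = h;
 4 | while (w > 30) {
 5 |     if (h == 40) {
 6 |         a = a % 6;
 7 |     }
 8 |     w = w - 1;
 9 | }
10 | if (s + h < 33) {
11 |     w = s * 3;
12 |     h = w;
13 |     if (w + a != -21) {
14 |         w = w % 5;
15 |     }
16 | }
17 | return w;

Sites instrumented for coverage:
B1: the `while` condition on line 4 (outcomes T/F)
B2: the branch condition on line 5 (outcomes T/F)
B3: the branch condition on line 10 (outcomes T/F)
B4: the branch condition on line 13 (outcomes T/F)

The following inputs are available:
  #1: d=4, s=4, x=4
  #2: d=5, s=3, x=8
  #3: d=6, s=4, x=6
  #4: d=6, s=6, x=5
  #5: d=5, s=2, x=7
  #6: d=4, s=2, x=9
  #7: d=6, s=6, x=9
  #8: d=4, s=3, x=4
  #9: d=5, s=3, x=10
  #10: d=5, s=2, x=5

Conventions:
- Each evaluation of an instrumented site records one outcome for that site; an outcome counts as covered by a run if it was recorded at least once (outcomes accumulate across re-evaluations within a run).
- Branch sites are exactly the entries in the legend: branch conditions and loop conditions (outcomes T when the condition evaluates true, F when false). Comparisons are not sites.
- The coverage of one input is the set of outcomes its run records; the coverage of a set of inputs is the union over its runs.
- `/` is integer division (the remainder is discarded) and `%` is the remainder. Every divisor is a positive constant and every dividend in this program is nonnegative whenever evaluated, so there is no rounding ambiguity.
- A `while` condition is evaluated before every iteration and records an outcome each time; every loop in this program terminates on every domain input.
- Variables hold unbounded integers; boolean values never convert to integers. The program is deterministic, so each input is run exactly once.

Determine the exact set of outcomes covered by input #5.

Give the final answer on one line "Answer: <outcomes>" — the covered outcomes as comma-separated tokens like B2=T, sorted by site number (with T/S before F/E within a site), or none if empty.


Running input #5 (d=5, s=2, x=7), event by event:
  B1->F, B3->T, B4->T
as a set, this run covers: B1=F, B3=T, B4=T
Answer: B1=F, B3=T, B4=T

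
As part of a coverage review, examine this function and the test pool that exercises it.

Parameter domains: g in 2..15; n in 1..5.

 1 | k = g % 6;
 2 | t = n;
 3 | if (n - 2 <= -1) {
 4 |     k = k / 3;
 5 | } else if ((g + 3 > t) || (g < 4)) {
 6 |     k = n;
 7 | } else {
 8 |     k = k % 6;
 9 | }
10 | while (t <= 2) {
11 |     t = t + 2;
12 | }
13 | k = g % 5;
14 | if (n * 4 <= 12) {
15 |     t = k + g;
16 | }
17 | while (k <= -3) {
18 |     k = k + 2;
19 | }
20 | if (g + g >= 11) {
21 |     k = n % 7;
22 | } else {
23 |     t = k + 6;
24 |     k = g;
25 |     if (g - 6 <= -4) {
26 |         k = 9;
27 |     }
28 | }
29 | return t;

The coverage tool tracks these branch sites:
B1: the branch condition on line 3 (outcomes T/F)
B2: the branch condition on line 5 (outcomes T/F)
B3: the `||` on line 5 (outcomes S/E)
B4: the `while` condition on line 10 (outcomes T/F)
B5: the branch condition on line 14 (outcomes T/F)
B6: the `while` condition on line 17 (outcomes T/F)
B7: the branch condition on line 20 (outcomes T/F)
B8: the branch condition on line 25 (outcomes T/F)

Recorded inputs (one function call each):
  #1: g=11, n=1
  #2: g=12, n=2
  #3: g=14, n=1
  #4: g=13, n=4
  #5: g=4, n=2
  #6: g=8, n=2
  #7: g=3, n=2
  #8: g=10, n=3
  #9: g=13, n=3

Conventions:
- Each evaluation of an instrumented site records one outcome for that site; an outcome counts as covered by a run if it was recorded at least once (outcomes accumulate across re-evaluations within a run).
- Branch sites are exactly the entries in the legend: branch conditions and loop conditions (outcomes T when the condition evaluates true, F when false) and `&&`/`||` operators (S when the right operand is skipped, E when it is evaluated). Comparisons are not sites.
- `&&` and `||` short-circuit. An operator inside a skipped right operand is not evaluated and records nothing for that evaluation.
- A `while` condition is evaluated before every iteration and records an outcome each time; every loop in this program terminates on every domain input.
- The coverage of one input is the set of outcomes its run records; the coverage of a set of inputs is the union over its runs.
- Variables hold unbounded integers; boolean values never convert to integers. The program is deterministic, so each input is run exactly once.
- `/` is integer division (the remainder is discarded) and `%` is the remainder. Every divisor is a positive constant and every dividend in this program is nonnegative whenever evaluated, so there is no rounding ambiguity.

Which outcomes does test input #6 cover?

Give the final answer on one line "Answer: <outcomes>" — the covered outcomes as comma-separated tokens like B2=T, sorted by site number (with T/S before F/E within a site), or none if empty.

Simulating input #6 (g=8, n=2) step by step:
  B1->F, B3->S, B2->T, B4->T, B4->F, B5->T, B6->F, B7->T
as a set, this run covers: B1=F, B2=T, B3=S, B4=T, B4=F, B5=T, B6=F, B7=T

Answer: B1=F, B2=T, B3=S, B4=T, B4=F, B5=T, B6=F, B7=T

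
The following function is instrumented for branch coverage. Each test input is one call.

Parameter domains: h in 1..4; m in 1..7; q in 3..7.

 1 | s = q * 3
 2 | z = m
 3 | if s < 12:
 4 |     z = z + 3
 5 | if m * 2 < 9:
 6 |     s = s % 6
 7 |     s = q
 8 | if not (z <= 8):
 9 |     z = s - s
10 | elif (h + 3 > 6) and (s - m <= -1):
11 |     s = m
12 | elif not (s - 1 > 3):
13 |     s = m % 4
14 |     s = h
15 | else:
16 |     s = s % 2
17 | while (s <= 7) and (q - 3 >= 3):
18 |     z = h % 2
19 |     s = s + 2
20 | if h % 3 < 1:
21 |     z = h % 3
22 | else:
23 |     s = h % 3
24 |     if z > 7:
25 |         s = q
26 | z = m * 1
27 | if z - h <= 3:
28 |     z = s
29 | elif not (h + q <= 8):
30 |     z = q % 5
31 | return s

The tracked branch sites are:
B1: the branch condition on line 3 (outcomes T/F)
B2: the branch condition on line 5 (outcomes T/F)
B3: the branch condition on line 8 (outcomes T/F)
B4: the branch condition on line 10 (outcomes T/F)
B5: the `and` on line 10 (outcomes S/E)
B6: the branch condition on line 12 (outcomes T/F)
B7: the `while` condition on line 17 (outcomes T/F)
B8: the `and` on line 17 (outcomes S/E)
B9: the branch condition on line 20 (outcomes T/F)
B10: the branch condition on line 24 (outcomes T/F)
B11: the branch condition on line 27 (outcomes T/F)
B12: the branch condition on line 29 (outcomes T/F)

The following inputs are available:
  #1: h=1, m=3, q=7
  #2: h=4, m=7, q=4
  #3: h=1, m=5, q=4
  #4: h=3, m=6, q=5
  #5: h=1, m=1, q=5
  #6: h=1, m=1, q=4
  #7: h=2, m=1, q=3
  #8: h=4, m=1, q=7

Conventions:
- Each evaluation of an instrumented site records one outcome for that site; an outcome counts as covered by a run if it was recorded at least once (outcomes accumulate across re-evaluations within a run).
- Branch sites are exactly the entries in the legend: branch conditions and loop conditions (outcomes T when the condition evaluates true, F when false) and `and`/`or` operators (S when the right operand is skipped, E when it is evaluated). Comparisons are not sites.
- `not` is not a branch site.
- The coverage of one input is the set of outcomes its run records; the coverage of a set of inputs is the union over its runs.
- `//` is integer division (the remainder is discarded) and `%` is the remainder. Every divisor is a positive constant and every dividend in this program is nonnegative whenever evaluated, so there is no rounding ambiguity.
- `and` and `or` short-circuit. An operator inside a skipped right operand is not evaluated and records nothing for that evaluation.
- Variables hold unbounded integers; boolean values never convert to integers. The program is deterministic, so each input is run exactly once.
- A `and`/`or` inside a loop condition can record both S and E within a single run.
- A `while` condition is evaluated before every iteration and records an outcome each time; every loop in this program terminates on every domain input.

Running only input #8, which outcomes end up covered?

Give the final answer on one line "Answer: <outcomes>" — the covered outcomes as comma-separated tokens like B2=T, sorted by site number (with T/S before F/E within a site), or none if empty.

Simulating input #8 (h=4, m=1, q=7) step by step:
  B1->F, B2->T, B3->F, B5->E, B4->F, B6->F, B8->E, B7->T, B8->E, B7->T
  B8->E, B7->T, B8->E, B7->T, B8->S, B7->F, B9->F, B10->F, B11->T
deduplicating events, the covered set is: B1=F, B2=T, B3=F, B4=F, B5=E, B6=F, B7=T, B7=F, B8=S, B8=E, B9=F, B10=F, B11=T

Answer: B1=F, B2=T, B3=F, B4=F, B5=E, B6=F, B7=T, B7=F, B8=S, B8=E, B9=F, B10=F, B11=T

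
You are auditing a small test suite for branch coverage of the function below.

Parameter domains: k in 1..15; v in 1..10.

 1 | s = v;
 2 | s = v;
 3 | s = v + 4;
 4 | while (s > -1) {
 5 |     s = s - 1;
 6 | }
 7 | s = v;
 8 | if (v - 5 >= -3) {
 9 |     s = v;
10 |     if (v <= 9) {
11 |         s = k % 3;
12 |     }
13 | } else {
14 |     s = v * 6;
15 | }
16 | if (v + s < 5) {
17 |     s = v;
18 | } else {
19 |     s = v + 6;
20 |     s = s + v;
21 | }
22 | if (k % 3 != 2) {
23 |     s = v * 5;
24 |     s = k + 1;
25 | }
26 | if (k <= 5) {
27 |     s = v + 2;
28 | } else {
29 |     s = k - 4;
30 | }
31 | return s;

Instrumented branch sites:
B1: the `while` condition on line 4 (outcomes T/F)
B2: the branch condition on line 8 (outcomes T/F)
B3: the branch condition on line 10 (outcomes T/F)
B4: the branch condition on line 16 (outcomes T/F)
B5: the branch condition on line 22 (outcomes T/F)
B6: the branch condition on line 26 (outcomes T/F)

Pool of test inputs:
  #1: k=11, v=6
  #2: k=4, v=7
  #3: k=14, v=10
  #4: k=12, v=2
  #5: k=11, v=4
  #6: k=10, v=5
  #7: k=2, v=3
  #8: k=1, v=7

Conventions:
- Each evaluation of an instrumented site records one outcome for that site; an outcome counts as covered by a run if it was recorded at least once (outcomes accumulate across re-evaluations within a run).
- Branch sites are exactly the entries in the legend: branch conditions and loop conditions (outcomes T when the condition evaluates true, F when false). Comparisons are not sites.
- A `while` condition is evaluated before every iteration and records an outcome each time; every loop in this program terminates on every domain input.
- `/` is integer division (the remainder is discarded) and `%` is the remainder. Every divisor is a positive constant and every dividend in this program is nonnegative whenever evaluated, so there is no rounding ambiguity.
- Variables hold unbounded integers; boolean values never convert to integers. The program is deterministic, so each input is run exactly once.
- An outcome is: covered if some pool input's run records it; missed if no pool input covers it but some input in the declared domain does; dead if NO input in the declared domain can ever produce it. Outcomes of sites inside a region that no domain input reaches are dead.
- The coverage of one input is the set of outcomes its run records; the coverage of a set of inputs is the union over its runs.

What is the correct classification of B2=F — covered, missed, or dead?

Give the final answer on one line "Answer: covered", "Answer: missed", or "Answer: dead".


no pool input records B2=F
but domain input (k=1, v=1) does record it -> reachable, so missed
Answer: missed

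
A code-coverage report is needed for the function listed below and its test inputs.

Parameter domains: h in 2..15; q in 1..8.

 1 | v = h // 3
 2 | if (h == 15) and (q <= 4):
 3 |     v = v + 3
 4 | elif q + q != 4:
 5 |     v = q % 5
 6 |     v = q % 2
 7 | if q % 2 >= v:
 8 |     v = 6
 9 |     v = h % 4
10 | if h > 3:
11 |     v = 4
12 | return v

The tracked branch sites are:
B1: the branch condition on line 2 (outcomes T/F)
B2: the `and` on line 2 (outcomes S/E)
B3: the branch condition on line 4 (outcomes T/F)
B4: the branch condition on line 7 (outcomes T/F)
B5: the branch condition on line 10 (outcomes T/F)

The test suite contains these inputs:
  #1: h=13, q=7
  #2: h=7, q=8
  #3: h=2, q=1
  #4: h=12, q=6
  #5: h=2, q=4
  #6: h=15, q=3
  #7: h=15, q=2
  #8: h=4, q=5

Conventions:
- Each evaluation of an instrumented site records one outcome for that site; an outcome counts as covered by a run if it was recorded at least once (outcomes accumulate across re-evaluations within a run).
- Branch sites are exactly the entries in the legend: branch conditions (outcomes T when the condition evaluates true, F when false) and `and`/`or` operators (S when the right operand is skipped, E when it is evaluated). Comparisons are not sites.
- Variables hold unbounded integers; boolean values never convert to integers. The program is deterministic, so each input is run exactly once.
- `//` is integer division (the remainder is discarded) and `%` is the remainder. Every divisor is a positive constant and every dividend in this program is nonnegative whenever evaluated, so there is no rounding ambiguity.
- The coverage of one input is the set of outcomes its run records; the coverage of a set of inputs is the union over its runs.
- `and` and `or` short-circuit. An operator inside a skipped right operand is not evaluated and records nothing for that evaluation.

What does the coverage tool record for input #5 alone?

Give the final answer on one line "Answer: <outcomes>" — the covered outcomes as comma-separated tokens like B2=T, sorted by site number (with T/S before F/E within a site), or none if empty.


Event log for input #5 (h=2, q=4):
  B2->S, B1->F, B3->T, B4->T, B5->F
distinct outcomes covered: B1=F, B2=S, B3=T, B4=T, B5=F
Answer: B1=F, B2=S, B3=T, B4=T, B5=F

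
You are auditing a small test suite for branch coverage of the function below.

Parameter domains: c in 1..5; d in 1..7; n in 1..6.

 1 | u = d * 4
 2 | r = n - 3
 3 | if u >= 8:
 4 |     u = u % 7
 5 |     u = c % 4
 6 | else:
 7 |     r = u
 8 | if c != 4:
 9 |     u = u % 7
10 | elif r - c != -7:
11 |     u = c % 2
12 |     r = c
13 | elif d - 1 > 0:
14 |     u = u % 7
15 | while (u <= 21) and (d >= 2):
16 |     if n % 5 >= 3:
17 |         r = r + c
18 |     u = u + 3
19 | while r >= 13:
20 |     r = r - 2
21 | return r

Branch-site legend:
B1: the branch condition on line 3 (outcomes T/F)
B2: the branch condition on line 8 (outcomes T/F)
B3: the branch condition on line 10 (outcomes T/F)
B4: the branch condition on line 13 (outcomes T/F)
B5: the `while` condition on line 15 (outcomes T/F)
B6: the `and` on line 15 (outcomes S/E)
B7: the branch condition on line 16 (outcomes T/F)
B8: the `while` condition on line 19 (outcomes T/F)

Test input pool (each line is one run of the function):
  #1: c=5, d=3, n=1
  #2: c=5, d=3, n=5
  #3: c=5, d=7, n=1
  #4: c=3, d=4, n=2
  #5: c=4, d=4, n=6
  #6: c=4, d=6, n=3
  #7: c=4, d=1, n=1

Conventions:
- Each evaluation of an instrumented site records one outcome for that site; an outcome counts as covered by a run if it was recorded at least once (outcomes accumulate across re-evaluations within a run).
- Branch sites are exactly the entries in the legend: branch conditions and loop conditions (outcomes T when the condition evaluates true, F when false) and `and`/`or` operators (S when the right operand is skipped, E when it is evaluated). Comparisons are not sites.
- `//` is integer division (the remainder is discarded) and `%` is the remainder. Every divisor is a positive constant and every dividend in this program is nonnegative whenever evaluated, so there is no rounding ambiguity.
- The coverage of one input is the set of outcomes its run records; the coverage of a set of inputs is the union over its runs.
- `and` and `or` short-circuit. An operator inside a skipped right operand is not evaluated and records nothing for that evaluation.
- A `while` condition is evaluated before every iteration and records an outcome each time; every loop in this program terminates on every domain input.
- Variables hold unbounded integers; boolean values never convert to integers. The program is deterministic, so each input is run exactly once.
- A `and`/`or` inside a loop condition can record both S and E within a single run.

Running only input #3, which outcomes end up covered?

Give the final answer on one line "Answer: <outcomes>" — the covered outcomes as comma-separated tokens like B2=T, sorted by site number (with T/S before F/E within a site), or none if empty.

Simulating input #3 (c=5, d=7, n=1) step by step:
  B1->T, B2->T, B6->E, B5->T, B7->F, B6->E, B5->T, B7->F, B6->E, B5->T
  B7->F, B6->E, B5->T, B7->F, B6->E, B5->T, B7->F, B6->E, B5->T, B7->F
  B6->E, B5->T, B7->F, B6->S, B5->F, B8->F
collecting distinct outcomes: B1=T, B2=T, B5=T, B5=F, B6=S, B6=E, B7=F, B8=F

Answer: B1=T, B2=T, B5=T, B5=F, B6=S, B6=E, B7=F, B8=F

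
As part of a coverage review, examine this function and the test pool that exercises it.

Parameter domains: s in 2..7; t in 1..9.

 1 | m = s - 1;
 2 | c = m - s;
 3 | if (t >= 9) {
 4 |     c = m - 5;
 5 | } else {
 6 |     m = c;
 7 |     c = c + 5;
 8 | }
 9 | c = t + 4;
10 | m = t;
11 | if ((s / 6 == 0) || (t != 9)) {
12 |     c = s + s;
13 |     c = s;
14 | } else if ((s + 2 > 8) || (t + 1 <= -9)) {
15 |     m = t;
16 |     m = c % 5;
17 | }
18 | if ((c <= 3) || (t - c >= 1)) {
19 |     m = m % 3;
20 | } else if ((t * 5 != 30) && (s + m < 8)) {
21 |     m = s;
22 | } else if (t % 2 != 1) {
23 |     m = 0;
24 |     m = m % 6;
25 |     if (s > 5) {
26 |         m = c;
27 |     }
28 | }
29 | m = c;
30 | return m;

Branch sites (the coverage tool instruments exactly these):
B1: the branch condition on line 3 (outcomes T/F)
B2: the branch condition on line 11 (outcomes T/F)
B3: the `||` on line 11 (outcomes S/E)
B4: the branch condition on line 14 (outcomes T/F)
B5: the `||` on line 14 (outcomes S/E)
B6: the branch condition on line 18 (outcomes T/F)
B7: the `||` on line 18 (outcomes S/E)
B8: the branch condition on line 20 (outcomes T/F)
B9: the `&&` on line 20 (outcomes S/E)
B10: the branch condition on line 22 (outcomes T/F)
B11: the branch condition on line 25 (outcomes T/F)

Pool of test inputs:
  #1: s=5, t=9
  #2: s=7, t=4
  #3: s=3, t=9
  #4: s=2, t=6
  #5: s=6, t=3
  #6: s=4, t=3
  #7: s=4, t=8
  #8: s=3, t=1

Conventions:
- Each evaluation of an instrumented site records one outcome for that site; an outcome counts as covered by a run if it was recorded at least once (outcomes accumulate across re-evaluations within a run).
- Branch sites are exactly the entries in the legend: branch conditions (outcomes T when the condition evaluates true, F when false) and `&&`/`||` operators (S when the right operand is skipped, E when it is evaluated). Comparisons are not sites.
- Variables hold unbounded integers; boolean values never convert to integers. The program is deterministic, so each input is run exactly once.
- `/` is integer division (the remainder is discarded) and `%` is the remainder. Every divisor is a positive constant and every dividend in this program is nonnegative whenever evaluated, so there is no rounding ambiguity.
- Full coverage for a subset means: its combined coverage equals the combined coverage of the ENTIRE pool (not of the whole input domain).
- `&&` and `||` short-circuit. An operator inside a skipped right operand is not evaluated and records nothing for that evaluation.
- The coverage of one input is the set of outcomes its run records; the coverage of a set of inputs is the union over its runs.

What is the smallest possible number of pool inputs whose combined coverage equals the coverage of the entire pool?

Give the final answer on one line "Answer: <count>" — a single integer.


input #1 (s=5, t=9): events B1->T, B3->S, B2->T, B7->E, B6->T; covers B1=T, B2=T, B3=S, B6=T, B7=E
input #2 (s=7, t=4): events B1->F, B3->E, B2->T, B7->E, B6->F, B9->E, B8->F, B10->T, B11->T; covers B1=F, B2=T, B3=E, B6=F, B7=E, B8=F, B9=E, B10=T, B11=T
input #3 (s=3, t=9): events B1->T, B3->S, B2->T, B7->S, B6->T; covers B1=T, B2=T, B3=S, B6=T, B7=S
input #4 (s=2, t=6): events B1->F, B3->S, B2->T, B7->S, B6->T; covers B1=F, B2=T, B3=S, B6=T, B7=S
input #5 (s=6, t=3): events B1->F, B3->E, B2->T, B7->E, B6->F, B9->E, B8->F, B10->F; covers B1=F, B2=T, B3=E, B6=F, B7=E, B8=F, B9=E, B10=F
input #6 (s=4, t=3): events B1->F, B3->S, B2->T, B7->E, B6->F, B9->E, B8->T; covers B1=F, B2=T, B3=S, B6=F, B7=E, B8=T, B9=E
input #7 (s=4, t=8): events B1->F, B3->S, B2->T, B7->E, B6->T; covers B1=F, B2=T, B3=S, B6=T, B7=E
input #8 (s=3, t=1): events B1->F, B3->S, B2->T, B7->S, B6->T; covers B1=F, B2=T, B3=S, B6=T, B7=S
the full pool covers 15 outcomes: B1=T, B1=F, B2=T, B3=S, B3=E, B6=T, B6=F, B7=S, B7=E, B8=T, B8=F, B9=E, B10=T, B10=F, B11=T
checked all size-1 subsets: none covers 15 outcomes (max 9/15)
checked all size-2 subsets: none covers 15 outcomes (max 13/15)
checked all size-3 subsets: none covers 15 outcomes (max 14/15)
inputs {2, 3, 5, 6} (size 4) cover everything; no size-4 subset with a lexicographically smaller index list covers all 15
Answer: 4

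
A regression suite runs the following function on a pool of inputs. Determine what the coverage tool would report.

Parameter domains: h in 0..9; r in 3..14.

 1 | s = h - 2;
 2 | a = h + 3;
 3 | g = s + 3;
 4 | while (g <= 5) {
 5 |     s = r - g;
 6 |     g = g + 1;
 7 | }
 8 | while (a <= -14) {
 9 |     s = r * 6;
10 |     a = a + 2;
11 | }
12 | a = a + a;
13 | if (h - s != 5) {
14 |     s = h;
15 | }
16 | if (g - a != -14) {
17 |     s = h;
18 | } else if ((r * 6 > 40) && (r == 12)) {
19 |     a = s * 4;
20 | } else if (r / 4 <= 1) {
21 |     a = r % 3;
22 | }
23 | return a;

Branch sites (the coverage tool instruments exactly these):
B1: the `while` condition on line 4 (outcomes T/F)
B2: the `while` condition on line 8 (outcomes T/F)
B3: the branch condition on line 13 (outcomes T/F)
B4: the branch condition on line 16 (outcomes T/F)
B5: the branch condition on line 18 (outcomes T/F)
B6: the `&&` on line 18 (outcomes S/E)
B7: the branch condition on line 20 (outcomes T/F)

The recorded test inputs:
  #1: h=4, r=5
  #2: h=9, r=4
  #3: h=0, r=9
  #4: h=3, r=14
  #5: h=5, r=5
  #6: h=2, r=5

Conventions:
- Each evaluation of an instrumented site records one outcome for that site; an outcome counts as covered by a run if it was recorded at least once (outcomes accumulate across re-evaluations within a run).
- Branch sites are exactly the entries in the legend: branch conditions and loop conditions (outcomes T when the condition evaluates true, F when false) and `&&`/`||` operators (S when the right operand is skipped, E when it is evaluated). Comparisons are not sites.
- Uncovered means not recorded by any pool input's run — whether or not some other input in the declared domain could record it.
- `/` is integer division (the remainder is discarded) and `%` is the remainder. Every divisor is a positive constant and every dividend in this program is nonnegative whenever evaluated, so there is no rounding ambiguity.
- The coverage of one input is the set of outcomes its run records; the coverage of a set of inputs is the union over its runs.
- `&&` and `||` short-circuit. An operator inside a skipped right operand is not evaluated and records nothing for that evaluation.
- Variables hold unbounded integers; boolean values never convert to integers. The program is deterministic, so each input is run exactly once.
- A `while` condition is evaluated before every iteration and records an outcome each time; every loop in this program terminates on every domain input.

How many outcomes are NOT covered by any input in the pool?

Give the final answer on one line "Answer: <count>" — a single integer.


#1 (h=4, r=5) -> B1->T, B1->F, B2->F, B3->T, B4->T; covered: B1=T, B1=F, B2=F, B3=T, B4=T
#2 (h=9, r=4) -> B1->F, B2->F, B3->T, B4->F, B6->S, B5->F, B7->T; covered: B1=F, B2=F, B3=T, B4=F, B5=F, B6=S, B7=T
#3 (h=0, r=9) -> B1->T, B1->T, B1->T, B1->T, B1->T, B1->F, B2->F, B3->T, B4->T; covered: B1=T, B1=F, B2=F, B3=T, B4=T
#4 (h=3, r=14) -> B1->T, B1->T, B1->F, B2->F, B3->T, B4->T; covered: B1=T, B1=F, B2=F, B3=T, B4=T
#5 (h=5, r=5) -> B1->F, B2->F, B3->T, B4->T; covered: B1=F, B2=F, B3=T, B4=T
#6 (h=2, r=5) -> B1->T, B1->T, B1->T, B1->F, B2->F, B3->T, B4->T; covered: B1=T, B1=F, B2=F, B3=T, B4=T
union over the pool: B1=T, B1=F, B2=F, B3=T, B4=T, B4=F, B5=F, B6=S, B7=T
uncovered (5 of 14): B2=T, B3=F, B5=T, B6=E, B7=F
Answer: 5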